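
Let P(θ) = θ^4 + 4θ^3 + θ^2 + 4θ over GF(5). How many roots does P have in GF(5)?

4

Evaluate at each of the 5 elements of GF(5):
P(0) = 0 → root; P(1) = 0 → root; P(2) = 0 → root; P(3) = 0 → root; P(4) = 4.
Roots: {0, 1, 2, 3}.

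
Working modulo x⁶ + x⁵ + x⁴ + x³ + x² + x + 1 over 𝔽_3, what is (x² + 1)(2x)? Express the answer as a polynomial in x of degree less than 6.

2x^3 + 2x

Multiply in 𝔽_3[x]: (x² + 1)·(2x) = 2x³ + 2x.
Reduced: 2x³ + 2x.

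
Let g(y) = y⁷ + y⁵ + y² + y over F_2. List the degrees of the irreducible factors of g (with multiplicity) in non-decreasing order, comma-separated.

1, 1, 2, 3

Roots in F_2: g(0) = 0 → root; g(1) = 0 → root.
Linear factors from roots: (y), (y + 1).
Complete factorization: g(y) = (y)·(y + 1)·(y² + y + 1)·(y³ + y + 1).
Factor degrees with multiplicity: 1 + 1 + 2 + 3 = 7.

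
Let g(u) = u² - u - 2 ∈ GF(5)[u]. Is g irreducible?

Check for roots in GF(5): g(0) = 3; g(1) = 3; g(2) = 0 → root; g(3) = 4; g(4) = 0 → root.
g(2) = 0, so (u − 2) divides g(u); g is reducible.

No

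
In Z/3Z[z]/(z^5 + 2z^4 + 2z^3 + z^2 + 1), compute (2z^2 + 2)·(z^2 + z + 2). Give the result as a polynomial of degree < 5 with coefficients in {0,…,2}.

2z^4 + 2z^3 + 2z + 1

Multiply in Z/3Z[z]: (2z^2 + 2)·(z^2 + z + 2) = 2z^4 + 2z^3 + 2z + 1.
Reduced: 2z^4 + 2z^3 + 2z + 1.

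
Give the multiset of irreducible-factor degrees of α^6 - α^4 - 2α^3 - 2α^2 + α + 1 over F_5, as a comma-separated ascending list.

1, 1, 1, 3

Write g(α) = α^6 - α^4 - 2α^3 - 2α^2 + α + 1.
Roots in F_5: g(0) = 1; g(1) = 3; g(2) = 2; g(3) = 0 → root; g(4) = 0 → root.
Linear factors from roots: (α + 2), (α + 1).
Complete factorization: g(α) = (α + 1)·(α + 2)^2·(α^3 + α - 1).
Factor degrees with multiplicity: 1 + 1 + 1 + 3 = 6.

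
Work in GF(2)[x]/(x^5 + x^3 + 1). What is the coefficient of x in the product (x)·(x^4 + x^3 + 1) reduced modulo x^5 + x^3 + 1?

Multiply in GF(2)[x]: (x)·(x^4 + x^3 + 1) = x^5 + x^4 + x.
Reduce using x^5 ≡ x^3 + 1 (mod x^5 + x^3 + 1).
Reduced: x^4 + x^3 + x + 1.

1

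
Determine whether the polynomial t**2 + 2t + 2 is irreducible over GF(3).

Yes

Write P(t) = t**2 + 2t + 2.
Check for roots in GF(3): P(0) = 2; P(1) = 2; P(2) = 1.
No roots. A degree-2 polynomial over a field with no linear factor is irreducible.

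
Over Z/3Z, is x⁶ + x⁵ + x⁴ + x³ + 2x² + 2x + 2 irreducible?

Write f(x) = x⁶ + x⁵ + x⁴ + x³ + 2x² + 2x + 2.
Check for roots in Z/3Z: f(0) = 2; f(1) = 1; f(2) = 2.
No roots, so no linear factors.
Monic irreducibles of degree 2 over GF(3): x² + 1, x² + x + 2, x² + 2x + 2.
None of them divide f (all give nonzero remainder).
Degree-3 irreducible divisors: test the 8 monic irreducibles of degree 3 over GF(3).
None of them divide f (all give nonzero remainder).
No irreducible factor of degree ≤ 3 exists, so f is irreducible over GF(3).

Yes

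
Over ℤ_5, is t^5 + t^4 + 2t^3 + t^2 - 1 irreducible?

Write f(t) = t^5 + t^4 + 2t^3 + t^2 - 1.
Check for roots in ℤ_5: f(0) = 4; f(1) = 4; f(2) = 2; f(3) = 1; f(4) = 3.
No roots, so no linear factors.
Degree-2 irreducible divisors: test the 10 monic irreducibles of degree 2 over GF(5).
None of them divide f (all give nonzero remainder).
No irreducible factor of degree ≤ 2 exists, so f is irreducible over GF(5).

Yes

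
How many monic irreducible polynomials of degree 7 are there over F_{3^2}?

683280

By the necklace-counting formula, N_9(7) = (1/7) Σ_{d|7} μ(7/d)·9^d.
Divisors of 7: 1, 7; μ(7/d) for each: -1, 1.
Σ = − 9^1 + 9^7 = 4782960.
N = 4782960/7 = 683280.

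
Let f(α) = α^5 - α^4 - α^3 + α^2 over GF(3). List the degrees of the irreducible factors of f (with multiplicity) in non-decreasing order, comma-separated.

1, 1, 1, 1, 1

Roots in GF(3): f(0) = 0 → root; f(1) = 0 → root; f(2) = 0 → root.
Linear factors from roots: (α), (α - 1), (α + 1).
Complete factorization: f(α) = (α + 1)·(α)^2·(α - 1)^2.
Factor degrees with multiplicity: 1 + 1 + 1 + 1 + 1 = 5.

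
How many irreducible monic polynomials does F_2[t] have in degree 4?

3

The number of monic irreducibles of degree 4 over GF(2) is (1/4)·Σ_{d∣4} μ(4/d) 2^d.
Divisors of 4: 1, 2, 4; μ(4/d) for each: 0, -1, 1.
Σ = − 2^2 + 2^4 = 12.
N = 12/4 = 3.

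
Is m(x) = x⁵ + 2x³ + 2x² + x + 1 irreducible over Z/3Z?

Check for roots in Z/3Z: m(0) = 1; m(1) = 1; m(2) = 2.
No roots, so no linear factors.
Monic irreducibles of degree 2 over GF(3): x² + 1, x² + x + 2, x² + 2x + 2.
None of them divide m (all give nonzero remainder).
No irreducible factor of degree ≤ 2 exists, so m is irreducible over GF(3).

Yes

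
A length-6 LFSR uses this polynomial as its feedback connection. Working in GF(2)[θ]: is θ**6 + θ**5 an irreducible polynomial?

Write f(θ) = θ**6 + θ**5.
Check for roots in GF(2): f(0) = 0 → root; f(1) = 0 → root.
f(0) = 0, so (θ) divides f(θ); f is reducible.

No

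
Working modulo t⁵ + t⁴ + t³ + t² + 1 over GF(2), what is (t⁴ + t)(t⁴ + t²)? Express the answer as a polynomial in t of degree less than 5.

Multiply in GF(2)[t]: (t⁴ + t)·(t⁴ + t²) = t⁸ + t⁶ + t⁵ + t³.
Reduce using t⁵ ≡ t⁴ + t³ + t² + 1 (mod t⁵ + t⁴ + t³ + t² + 1).
Reduced: t³ + t² + t.

t^3 + t^2 + t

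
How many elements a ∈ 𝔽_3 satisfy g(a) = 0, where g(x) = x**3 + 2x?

3

Evaluate at each of the 3 elements of 𝔽_3:
g(0) = 0 → root; g(1) = 0 → root; g(2) = 0 → root.
Roots: {0, 1, 2}.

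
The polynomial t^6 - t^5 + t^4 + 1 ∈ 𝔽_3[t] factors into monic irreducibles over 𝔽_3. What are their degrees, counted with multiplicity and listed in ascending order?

6

Write g(t) = t^6 - t^5 + t^4 + 1.
Roots in 𝔽_3: g(0) = 1; g(1) = 2; g(2) = 1.
Complete factorization: g(t) = (t^6 - t^5 + t^4 + 1).
Factor degrees with multiplicity: 6 = 6.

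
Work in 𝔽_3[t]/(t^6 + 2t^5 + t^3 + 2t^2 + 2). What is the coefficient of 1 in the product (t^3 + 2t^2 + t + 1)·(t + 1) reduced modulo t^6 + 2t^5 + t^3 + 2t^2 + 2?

1

Multiply in 𝔽_3[t]: (t^3 + 2t^2 + t + 1)·(t + 1) = t^4 + 2t + 1.
Reduced: t^4 + 2t + 1.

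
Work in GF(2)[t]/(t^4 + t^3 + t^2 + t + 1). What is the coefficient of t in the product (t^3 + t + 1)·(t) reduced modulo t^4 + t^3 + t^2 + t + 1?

0

Multiply in GF(2)[t]: (t^3 + t + 1)·(t) = t^4 + t^2 + t.
Reduce using t^4 ≡ t^3 + t^2 + t + 1 (mod t^4 + t^3 + t^2 + t + 1).
Reduced: t^3 + 1.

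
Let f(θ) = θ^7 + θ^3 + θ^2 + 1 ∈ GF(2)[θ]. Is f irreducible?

Check for roots in GF(2): f(0) = 1; f(1) = 0 → root.
f(1) = 0, so (θ − 1) divides f(θ); f is reducible.

No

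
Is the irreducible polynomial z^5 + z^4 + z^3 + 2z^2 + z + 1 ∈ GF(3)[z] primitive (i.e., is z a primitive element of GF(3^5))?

Write f(z) = z^5 + z^4 + z^3 + 2z^2 + z + 1.
|GF(3^5)^×| = 3^5 − 1 = 242. Prime factorization: 242 = 2·11^2.
f is primitive ⇔ z has order 242 in GF(3)[z]/(f), i.e. z^(242/q) ≠ 1 for each prime q | 242.
z^(121) mod f = 2.
z^(22) mod f = z^4 + 2z^2 + z + 1.
None equal 1, so z has full order 242; f is primitive.

Yes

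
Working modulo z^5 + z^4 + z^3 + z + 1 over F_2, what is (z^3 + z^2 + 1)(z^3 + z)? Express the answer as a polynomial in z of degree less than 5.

Multiply in F_2[z]: (z^3 + z^2 + 1)·(z^3 + z) = z^6 + z^5 + z^4 + z.
Reduce using z^5 ≡ z^4 + z^3 + z + 1 (mod z^5 + z^4 + z^3 + z + 1).
Reduced: z^2.

z^2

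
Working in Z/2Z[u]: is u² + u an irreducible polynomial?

No

Write g(u) = u² + u.
Check for roots in Z/2Z: g(0) = 0 → root; g(1) = 0 → root.
g(0) = 0, so (u) divides g(u); g is reducible.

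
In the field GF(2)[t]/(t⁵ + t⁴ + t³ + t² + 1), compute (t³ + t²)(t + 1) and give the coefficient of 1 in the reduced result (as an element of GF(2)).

0

Multiply in GF(2)[t]: (t³ + t²)·(t + 1) = t⁴ + t².
Reduced: t⁴ + t².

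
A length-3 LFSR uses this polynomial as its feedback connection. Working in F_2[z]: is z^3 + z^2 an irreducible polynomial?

Write P(z) = z^3 + z^2.
Check for roots in F_2: P(0) = 0 → root; P(1) = 0 → root.
P(0) = 0, so (z) divides P(z); P is reducible.

No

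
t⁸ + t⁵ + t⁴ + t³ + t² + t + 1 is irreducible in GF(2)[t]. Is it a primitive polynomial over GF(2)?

No

Write f(t) = t⁸ + t⁵ + t⁴ + t³ + t² + t + 1.
|GF(2^8)^×| = 2^8 − 1 = 255. Prime factorization: 255 = 3·5·17.
f is primitive ⇔ t has order 255 in GF(2)[t]/(f), i.e. t^(255/q) ≠ 1 for each prime q | 255.
t^(85) mod f = 1
t^(51) mod f = t⁷ + t⁵ + t³ + t² + t + 1.
t^(15) mod f = t⁶ + t³ + t + 1.
Since t^(85) = 1, the order of t divides 85 < 255; not primitive.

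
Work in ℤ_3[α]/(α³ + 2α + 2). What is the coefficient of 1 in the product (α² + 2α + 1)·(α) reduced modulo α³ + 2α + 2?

Multiply in ℤ_3[α]: (α² + 2α + 1)·(α) = α³ + 2α² + α.
Reduce using α³ ≡ α + 1 (mod α³ + 2α + 2).
Reduced: 2α² + 2α + 1.

1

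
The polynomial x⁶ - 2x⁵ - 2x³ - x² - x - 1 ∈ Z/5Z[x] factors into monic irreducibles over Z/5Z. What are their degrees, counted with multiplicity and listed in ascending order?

6

Write f(x) = x⁶ - 2x⁵ - 2x³ - x² - x - 1.
Roots in Z/5Z: f(0) = 4; f(1) = 4; f(2) = 2; f(3) = 1; f(4) = 4.
Complete factorization: f(x) = (x⁶ - 2x⁵ - 2x³ - x² - x - 1).
Factor degrees with multiplicity: 6 = 6.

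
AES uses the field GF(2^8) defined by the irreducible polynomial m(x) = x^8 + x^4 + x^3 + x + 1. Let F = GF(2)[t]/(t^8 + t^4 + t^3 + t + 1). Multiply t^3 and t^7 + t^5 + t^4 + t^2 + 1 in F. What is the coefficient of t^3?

Multiply in GF(2)[t]: (t^3)·(t^7 + t^5 + t^4 + t^2 + 1) = t^10 + t^8 + t^7 + t^5 + t^3.
Reduce using t^8 ≡ t^4 + t^3 + t + 1 (mod t^8 + t^4 + t^3 + t + 1).
Reduced: t^7 + t^6 + t^4 + t^3 + t^2 + t + 1.

1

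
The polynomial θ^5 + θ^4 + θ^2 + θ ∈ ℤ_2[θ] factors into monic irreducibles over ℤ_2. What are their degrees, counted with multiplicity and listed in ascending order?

1, 1, 1, 2

Write h(θ) = θ^5 + θ^4 + θ^2 + θ.
Roots in ℤ_2: h(0) = 0 → root; h(1) = 0 → root.
Linear factors from roots: (θ), (θ + 1).
Complete factorization: h(θ) = (θ)·(θ + 1)^2·(θ^2 + θ + 1).
Factor degrees with multiplicity: 1 + 1 + 1 + 2 = 5.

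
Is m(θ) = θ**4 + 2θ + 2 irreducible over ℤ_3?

Yes

Check for roots in ℤ_3: m(0) = 2; m(1) = 2; m(2) = 1.
No roots, so no linear factors.
Monic irreducibles of degree 2 over GF(3): θ**2 + 1, θ**2 + θ + 2, θ**2 + 2θ + 2.
None of them divide m (all give nonzero remainder).
No irreducible factor of degree ≤ 2 exists, so m is irreducible over GF(3).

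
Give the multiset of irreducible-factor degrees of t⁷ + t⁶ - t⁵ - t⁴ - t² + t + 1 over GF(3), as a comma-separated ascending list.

Write f(t) = t⁷ + t⁶ - t⁵ - t⁴ - t² + t + 1.
Roots in GF(3): f(0) = 1; f(1) = 1; f(2) = 2.
Complete factorization: f(t) = (t⁷ + t⁶ - t⁵ - t⁴ - t² + t + 1).
Factor degrees with multiplicity: 7 = 7.

7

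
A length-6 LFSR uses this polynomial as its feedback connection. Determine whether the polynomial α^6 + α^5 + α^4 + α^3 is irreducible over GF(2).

Write h(α) = α^6 + α^5 + α^4 + α^3.
Check for roots in GF(2): h(0) = 0 → root; h(1) = 0 → root.
h(0) = 0, so (α) divides h(α); h is reducible.

No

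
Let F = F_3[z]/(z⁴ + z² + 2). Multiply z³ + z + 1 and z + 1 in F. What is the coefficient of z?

2

Multiply in F_3[z]: (z³ + z + 1)·(z + 1) = z⁴ + z³ + z² + 2z + 1.
Reduce using z⁴ ≡ 2z² + 1 (mod z⁴ + z² + 2).
Reduced: z³ + 2z + 2.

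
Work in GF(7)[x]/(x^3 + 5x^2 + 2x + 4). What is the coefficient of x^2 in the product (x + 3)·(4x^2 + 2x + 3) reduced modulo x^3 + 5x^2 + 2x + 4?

Multiply in GF(7)[x]: (x + 3)·(4x^2 + 2x + 3) = 4x^3 + 2x + 2.
Reduce using x^3 ≡ 2x^2 + 5x + 3 (mod x^3 + 5x^2 + 2x + 4).
Reduced: x^2 + x.

1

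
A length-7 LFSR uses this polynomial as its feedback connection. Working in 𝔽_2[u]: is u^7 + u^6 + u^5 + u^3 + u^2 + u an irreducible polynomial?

No

Write g(u) = u^7 + u^6 + u^5 + u^3 + u^2 + u.
Check for roots in 𝔽_2: g(0) = 0 → root; g(1) = 0 → root.
g(0) = 0, so (u) divides g(u); g is reducible.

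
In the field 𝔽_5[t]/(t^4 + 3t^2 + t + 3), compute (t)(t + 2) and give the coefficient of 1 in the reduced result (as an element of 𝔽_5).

Multiply in 𝔽_5[t]: (t)·(t + 2) = t^2 + 2t.
Reduced: t^2 + 2t.

0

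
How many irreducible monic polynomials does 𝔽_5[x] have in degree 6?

x^(5^6) − x is the product of all monic irreducibles of degree dividing 6; Möbius inversion gives N = (1/6) Σ μ(6/d)·5^d.
Divisors of 6: 1, 2, 3, 6; μ(6/d) for each: 1, -1, -1, 1.
Σ = 5^1 − 5^2 − 5^3 + 5^6 = 15480.
N = 15480/6 = 2580.

2580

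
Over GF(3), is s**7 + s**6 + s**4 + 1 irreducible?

Write m(s) = s**7 + s**6 + s**4 + 1.
Check for roots in GF(3): m(0) = 1; m(1) = 1; m(2) = 2.
No roots, so no linear factors.
Monic irreducibles of degree 2 over GF(3): s**2 + 1, s**2 + s - 1, s**2 - s - 1.
None of them divide m (all give nonzero remainder).
Degree-3 irreducible divisors: test the 8 monic irreducibles of degree 3 over GF(3).
None of them divide m (all give nonzero remainder).
No irreducible factor of degree ≤ 3 exists, so m is irreducible over GF(3).

Yes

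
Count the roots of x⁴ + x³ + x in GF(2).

Write P(x) = x⁴ + x³ + x.
Evaluate at each of the 2 elements of GF(2):
P(0) = 0 → root; P(1) = 1.
Roots: {0}.

1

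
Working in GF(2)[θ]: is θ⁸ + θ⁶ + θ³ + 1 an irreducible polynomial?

No

Write m(θ) = θ⁸ + θ⁶ + θ³ + 1.
Check for roots in GF(2): m(0) = 1; m(1) = 0 → root.
m(1) = 0, so (θ − 1) divides m(θ); m is reducible.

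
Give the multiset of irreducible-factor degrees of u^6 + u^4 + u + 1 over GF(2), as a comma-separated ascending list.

1, 2, 3

Write g(u) = u^6 + u^4 + u + 1.
Roots in GF(2): g(0) = 1; g(1) = 0 → root.
Linear factors from roots: (u + 1).
Complete factorization: g(u) = (u + 1)·(u^2 + u + 1)·(u^3 + u + 1).
Factor degrees with multiplicity: 1 + 2 + 3 = 6.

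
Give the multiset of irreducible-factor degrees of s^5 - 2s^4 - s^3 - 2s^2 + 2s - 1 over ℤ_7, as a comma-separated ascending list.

1, 2, 2

Write f(s) = s^5 - 2s^4 - s^3 - 2s^2 + 2s - 1.
Linear factors from roots: (s + 1).
Complete factorization: f(s) = (s + 1)·(s^2 + 2s + 2)·(s^2 + 2s + 3).
Factor degrees with multiplicity: 1 + 2 + 2 = 5.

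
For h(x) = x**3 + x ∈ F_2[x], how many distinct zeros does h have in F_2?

2

Evaluate at each of the 2 elements of F_2:
h(0) = 0 → root; h(1) = 0 → root.
Roots: {0, 1}.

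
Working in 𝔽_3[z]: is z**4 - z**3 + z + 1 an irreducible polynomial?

Write m(z) = z**4 - z**3 + z + 1.
Check for roots in 𝔽_3: m(0) = 1; m(1) = 2; m(2) = 2.
No roots, so no linear factors.
Monic irreducibles of degree 2 over GF(3): z**2 + 1, z**2 + z - 1, z**2 - z - 1.
None of them divide m (all give nonzero remainder).
No irreducible factor of degree ≤ 2 exists, so m is irreducible over GF(3).

Yes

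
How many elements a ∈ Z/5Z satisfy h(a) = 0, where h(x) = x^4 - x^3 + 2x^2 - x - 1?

Evaluate at each of the 5 elements of Z/5Z:
h(0) = 4; h(1) = 0 → root; h(2) = 3; h(3) = 3; h(4) = 4.
Roots: {1}.

1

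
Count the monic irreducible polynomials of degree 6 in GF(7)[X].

Gauss's count: N_{7}(6) = (1/6) Σ_{d|6} μ(6/d)·7^d.
Divisors of 6: 1, 2, 3, 6; μ(6/d) for each: 1, -1, -1, 1.
Σ = 7^1 − 7^2 − 7^3 + 7^6 = 117264.
N = 117264/6 = 19544.

19544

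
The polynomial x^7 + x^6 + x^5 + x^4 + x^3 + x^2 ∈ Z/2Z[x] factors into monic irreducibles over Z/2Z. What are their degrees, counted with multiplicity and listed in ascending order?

1, 1, 1, 2, 2

Write g(x) = x^7 + x^6 + x^5 + x^4 + x^3 + x^2.
Roots in Z/2Z: g(0) = 0 → root; g(1) = 0 → root.
Linear factors from roots: (x), (x + 1).
Complete factorization: g(x) = (x + 1)·(x)^2·(x^2 + x + 1)^2.
Factor degrees with multiplicity: 1 + 1 + 1 + 2 + 2 = 7.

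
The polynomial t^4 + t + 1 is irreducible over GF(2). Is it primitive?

Yes

Write f(t) = t^4 + t + 1.
|GF(2^4)^×| = 2^4 − 1 = 15. Prime factorization: 15 = 3·5.
f is primitive ⇔ t has order 15 in GF(2)[t]/(f), i.e. t^(15/q) ≠ 1 for each prime q | 15.
t^(5) mod f = t^2 + t.
t^(3) mod f = t^3.
None equal 1, so t has full order 15; f is primitive.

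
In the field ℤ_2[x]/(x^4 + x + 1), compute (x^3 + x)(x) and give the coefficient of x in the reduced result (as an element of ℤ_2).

1

Multiply in ℤ_2[x]: (x^3 + x)·(x) = x^4 + x^2.
Reduce using x^4 ≡ x + 1 (mod x^4 + x + 1).
Reduced: x^2 + x + 1.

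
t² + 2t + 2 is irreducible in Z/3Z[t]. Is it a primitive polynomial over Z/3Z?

Write f(t) = t² + 2t + 2.
|GF(3^2)^×| = 3^2 − 1 = 8. Prime factorization: 8 = 2^3.
f is primitive ⇔ t has order 8 in GF(3)[t]/(f), i.e. t^(8/q) ≠ 1 for each prime q | 8.
t^(4) mod f = 2.
None equal 1, so t has full order 8; f is primitive.

Yes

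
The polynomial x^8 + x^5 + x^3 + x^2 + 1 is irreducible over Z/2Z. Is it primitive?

Write f(x) = x^8 + x^5 + x^3 + x^2 + 1.
|GF(2^8)^×| = 2^8 − 1 = 255. Prime factorization: 255 = 3·5·17.
f is primitive ⇔ x has order 255 in GF(2)[x]/(f), i.e. x^(255/q) ≠ 1 for each prime q | 255.
x^(85) mod f = x^7 + x^5 + x^4 + x^3 + x^2 + x.
x^(51) mod f = x^7 + x^6 + x^4 + x^3 + x^2.
x^(15) mod f = x^7 + x^6 + x^5 + x^2.
None equal 1, so x has full order 255; f is primitive.

Yes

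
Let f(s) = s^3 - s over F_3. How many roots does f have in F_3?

3

Evaluate at each of the 3 elements of F_3:
f(0) = 0 → root; f(1) = 0 → root; f(2) = 0 → root.
Roots: {0, 1, 2}.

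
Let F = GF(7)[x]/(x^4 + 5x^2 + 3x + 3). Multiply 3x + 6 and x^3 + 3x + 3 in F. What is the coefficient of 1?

Multiply in GF(7)[x]: (3x + 6)·(x^3 + 3x + 3) = 3x^4 + 6x^3 + 2x^2 + 6x + 4.
Reduce using x^4 ≡ 2x^2 + 4x + 4 (mod x^4 + 5x^2 + 3x + 3).
Reduced: 6x^3 + x^2 + 4x + 2.

2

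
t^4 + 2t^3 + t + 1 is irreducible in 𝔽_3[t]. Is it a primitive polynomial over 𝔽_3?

No

Write f(t) = t^4 + 2t^3 + t + 1.
|GF(3^4)^×| = 3^4 − 1 = 80. Prime factorization: 80 = 2^4·5.
f is primitive ⇔ t has order 80 in GF(3)[t]/(f), i.e. t^(80/q) ≠ 1 for each prime q | 80.
t^(40) mod f = 1
t^(16) mod f = 2t^2 + 2t + 1.
Since t^(40) = 1, the order of t divides 40 < 80; not primitive.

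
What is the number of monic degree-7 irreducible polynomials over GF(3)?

The number of monic irreducibles of degree 7 over GF(3) is (1/7)·Σ_{d∣7} μ(7/d) 3^d.
Divisors of 7: 1, 7; μ(7/d) for each: -1, 1.
Σ = − 3^1 + 3^7 = 2184.
N = 2184/7 = 312.

312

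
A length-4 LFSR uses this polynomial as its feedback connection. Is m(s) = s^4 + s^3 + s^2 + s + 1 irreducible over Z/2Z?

Yes

Check for roots in Z/2Z: m(0) = 1; m(1) = 1.
No roots, so no linear factors.
Monic irreducibles of degree 2 over GF(2): s^2 + s + 1.
None of them divide m (all give nonzero remainder).
No irreducible factor of degree ≤ 2 exists, so m is irreducible over GF(2).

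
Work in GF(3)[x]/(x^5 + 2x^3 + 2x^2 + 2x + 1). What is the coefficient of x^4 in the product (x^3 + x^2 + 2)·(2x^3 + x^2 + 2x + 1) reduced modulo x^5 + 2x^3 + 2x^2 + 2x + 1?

Multiply in GF(3)[x]: (x^3 + x^2 + 2)·(2x^3 + x^2 + 2x + 1) = 2x^6 + x^3 + x + 2.
Reduce using x^5 ≡ x^3 + x^2 + x + 2 (mod x^5 + 2x^3 + 2x^2 + 2x + 1).
Reduced: 2x^4 + 2x^2 + 2x + 2.

2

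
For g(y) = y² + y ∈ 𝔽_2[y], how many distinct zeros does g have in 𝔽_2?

Evaluate at each of the 2 elements of 𝔽_2:
g(0) = 0 → root; g(1) = 0 → root.
Roots: {0, 1}.

2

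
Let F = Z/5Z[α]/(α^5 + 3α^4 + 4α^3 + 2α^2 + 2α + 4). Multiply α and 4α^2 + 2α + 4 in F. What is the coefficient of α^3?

Multiply in Z/5Z[α]: (α)·(4α^2 + 2α + 4) = 4α^3 + 2α^2 + 4α.
Reduced: 4α^3 + 2α^2 + 4α.

4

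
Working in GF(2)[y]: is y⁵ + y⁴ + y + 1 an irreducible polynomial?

No

Write P(y) = y⁵ + y⁴ + y + 1.
Check for roots in GF(2): P(0) = 1; P(1) = 0 → root.
P(1) = 0, so (y − 1) divides P(y); P is reducible.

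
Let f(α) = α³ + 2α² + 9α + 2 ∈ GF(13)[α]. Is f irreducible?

Yes

Check each element of GF(13) for a root: f(0)=2, f(1)=1, f(2)=10, f(3)=9, f(4)=4, f(5)=1, f(6)=6, f(7)=12, f(8)=12, f(9)=12, f(10)=5, f(11)=10, f(12)=7.
No roots. A degree-3 polynomial over a field with no linear factor is irreducible.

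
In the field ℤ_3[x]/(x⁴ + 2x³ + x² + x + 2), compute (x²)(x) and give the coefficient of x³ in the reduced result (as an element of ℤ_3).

1

Multiply in ℤ_3[x]: (x²)·(x) = x³.
Reduced: x³.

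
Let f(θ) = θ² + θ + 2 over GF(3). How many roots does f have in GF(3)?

Evaluate at each of the 3 elements of GF(3):
f(0) = 2; f(1) = 1; f(2) = 2.
No element is a root.

0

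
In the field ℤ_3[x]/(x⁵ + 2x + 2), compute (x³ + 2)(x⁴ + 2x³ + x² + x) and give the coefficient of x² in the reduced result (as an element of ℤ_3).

Multiply in ℤ_3[x]: (x³ + 2)·(x⁴ + 2x³ + x² + x) = x⁷ + 2x⁶ + x⁵ + x³ + 2x² + 2x.
Reduce using x⁵ ≡ x + 1 (mod x⁵ + 2x + 2).
Reduced: 2x³ + 2x² + 2x + 1.

2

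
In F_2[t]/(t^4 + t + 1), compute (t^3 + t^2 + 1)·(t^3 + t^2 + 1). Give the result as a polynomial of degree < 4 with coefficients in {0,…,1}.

Multiply in F_2[t]: (t^3 + t^2 + 1)·(t^3 + t^2 + 1) = t^6 + t^4 + 1.
Reduce using t^4 ≡ t + 1 (mod t^4 + t + 1).
Reduced: t^3 + t^2 + t.

t^3 + t^2 + t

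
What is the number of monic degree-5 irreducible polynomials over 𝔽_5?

The number of monic irreducibles of degree 5 over GF(5) is (1/5)·Σ_{d∣5} μ(5/d) 5^d.
Divisors of 5: 1, 5; μ(5/d) for each: -1, 1.
Σ = − 5^1 + 5^5 = 3120.
N = 3120/5 = 624.

624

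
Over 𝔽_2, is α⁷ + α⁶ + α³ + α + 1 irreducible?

Yes

Write f(α) = α⁷ + α⁶ + α³ + α + 1.
Check for roots in 𝔽_2: f(0) = 1; f(1) = 1.
No roots, so no linear factors.
Monic irreducibles of degree 2 over GF(2): α² + α + 1.
None of them divide f (all give nonzero remainder).
Monic irreducibles of degree 3 over GF(2): α³ + α + 1, α³ + α² + 1.
None of them divide f (all give nonzero remainder).
No irreducible factor of degree ≤ 3 exists, so f is irreducible over GF(2).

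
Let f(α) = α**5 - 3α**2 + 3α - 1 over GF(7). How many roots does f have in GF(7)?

3

Evaluate at each of the 7 elements of GF(7):
f(0) = 6; f(1) = 0 → root; f(2) = 4; f(3) = 0 → root; f(4) = 0 → root; f(5) = 5; f(6) = 6.
Roots: {1, 3, 4}.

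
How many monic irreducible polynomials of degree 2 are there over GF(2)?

The number of monic irreducibles of degree 2 over GF(2) is (1/2)·Σ_{d∣2} μ(2/d) 2^d.
Divisors of 2: 1, 2; μ(2/d) for each: -1, 1.
Σ = − 2^1 + 2^2 = 2.
N = 2/2 = 1.

1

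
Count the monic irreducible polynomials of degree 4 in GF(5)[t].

Gauss's count: N_{5}(4) = (1/4) Σ_{d|4} μ(4/d)·5^d.
Divisors of 4: 1, 2, 4; μ(4/d) for each: 0, -1, 1.
Σ = − 5^2 + 5^4 = 600.
N = 600/4 = 150.

150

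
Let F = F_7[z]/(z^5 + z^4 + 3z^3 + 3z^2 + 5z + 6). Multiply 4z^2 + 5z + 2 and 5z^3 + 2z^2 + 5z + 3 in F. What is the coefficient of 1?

5

Multiply in F_7[z]: (4z^2 + 5z + 2)·(5z^3 + 2z^2 + 5z + 3) = 6z^5 + 5z^4 + 5z^3 + 6z^2 + 4z + 6.
Reduce using z^5 ≡ 6z^4 + 4z^3 + 4z^2 + 2z + 1 (mod z^5 + z^4 + 3z^3 + 3z^2 + 5z + 6).
Reduced: 6z^4 + z^3 + 2z^2 + 2z + 5.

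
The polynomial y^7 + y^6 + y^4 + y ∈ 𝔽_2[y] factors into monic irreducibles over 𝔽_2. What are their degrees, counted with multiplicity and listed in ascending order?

Write g(y) = y^7 + y^6 + y^4 + y.
Roots in 𝔽_2: g(0) = 0 → root; g(1) = 0 → root.
Linear factors from roots: (y), (y + 1).
Complete factorization: g(y) = (y)·(y + 1)^3·(y^3 + y + 1).
Factor degrees with multiplicity: 1 + 1 + 1 + 1 + 3 = 7.

1, 1, 1, 1, 3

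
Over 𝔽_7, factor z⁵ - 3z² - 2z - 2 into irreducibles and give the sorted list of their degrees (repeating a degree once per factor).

Write h(z) = z⁵ - 3z² - 2z - 2.
Linear factors from roots: (z - 2), (z + 3), (z + 2).
Complete factorization: h(z) = (z + 2)·(z + 3)·(z - 2)·(z² - 3z - 1).
Factor degrees with multiplicity: 1 + 1 + 1 + 2 = 5.

1, 1, 1, 2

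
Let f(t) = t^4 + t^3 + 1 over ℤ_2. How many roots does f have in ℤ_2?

0

Evaluate at each of the 2 elements of ℤ_2:
f(0) = 1; f(1) = 1.
No element is a root.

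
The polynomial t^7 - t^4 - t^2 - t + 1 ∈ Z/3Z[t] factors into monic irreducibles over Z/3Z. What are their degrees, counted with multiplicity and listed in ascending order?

Write g(t) = t^7 - t^4 - t^2 - t + 1.
Roots in Z/3Z: g(0) = 1; g(1) = 2; g(2) = 2.
Complete factorization: g(t) = (t^7 - t^4 - t^2 - t + 1).
Factor degrees with multiplicity: 7 = 7.

7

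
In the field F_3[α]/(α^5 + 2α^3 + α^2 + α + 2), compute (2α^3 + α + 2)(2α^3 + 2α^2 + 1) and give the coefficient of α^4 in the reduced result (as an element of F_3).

Multiply in F_3[α]: (2α^3 + α + 2)·(2α^3 + 2α^2 + 1) = α^6 + α^5 + 2α^4 + 2α^3 + α^2 + α + 2.
Reduce using α^5 ≡ α^3 + 2α^2 + 2α + 1 (mod α^5 + 2α^3 + α^2 + α + 2).
Reduced: 2α^3 + 2α^2 + α.

0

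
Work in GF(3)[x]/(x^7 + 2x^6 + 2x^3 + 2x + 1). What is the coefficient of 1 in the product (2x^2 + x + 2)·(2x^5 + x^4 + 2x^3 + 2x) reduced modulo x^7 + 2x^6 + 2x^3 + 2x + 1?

2

Multiply in GF(3)[x]: (2x^2 + x + 2)·(2x^5 + x^4 + 2x^3 + 2x) = x^7 + x^6 + x^4 + 2x^3 + 2x^2 + x.
Reduce using x^7 ≡ x^6 + x^3 + x + 2 (mod x^7 + 2x^6 + 2x^3 + 2x + 1).
Reduced: 2x^6 + x^4 + 2x^2 + 2x + 2.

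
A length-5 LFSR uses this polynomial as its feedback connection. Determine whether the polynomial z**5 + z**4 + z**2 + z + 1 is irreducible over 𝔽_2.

Yes

Write h(z) = z**5 + z**4 + z**2 + z + 1.
Check for roots in 𝔽_2: h(0) = 1; h(1) = 1.
No roots, so no linear factors.
Monic irreducibles of degree 2 over GF(2): z**2 + z + 1.
None of them divide h (all give nonzero remainder).
No irreducible factor of degree ≤ 2 exists, so h is irreducible over GF(2).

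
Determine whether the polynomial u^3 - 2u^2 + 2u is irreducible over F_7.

No

Write m(u) = u^3 - 2u^2 + 2u.
Check for roots in F_7: m(0) = 0 → root; m(1) = 1; m(2) = 4; m(3) = 1; m(4) = 5; m(5) = 1; m(6) = 2.
m(0) = 0, so (u) divides m(u); m is reducible.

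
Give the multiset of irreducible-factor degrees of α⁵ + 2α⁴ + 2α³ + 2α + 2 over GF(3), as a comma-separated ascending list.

1, 1, 3

Write g(α) = α⁵ + 2α⁴ + 2α³ + 2α + 2.
Roots in GF(3): g(0) = 2; g(1) = 0 → root; g(2) = 2.
Linear factors from roots: (α + 2).
Complete factorization: g(α) = (α + 2)^2·(α³ + α² + 2).
Factor degrees with multiplicity: 1 + 1 + 3 = 5.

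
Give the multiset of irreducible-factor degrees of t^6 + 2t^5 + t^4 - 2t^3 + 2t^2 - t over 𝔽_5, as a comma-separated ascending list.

1, 1, 2, 2

Write f(t) = t^6 + 2t^5 + t^4 - 2t^3 + 2t^2 - t.
Roots in 𝔽_5: f(0) = 0 → root; f(1) = 3; f(2) = 4; f(3) = 2; f(4) = 0 → root.
Linear factors from roots: (t), (t + 1).
Complete factorization: f(t) = (t)·(t + 1)·(t^2 - 2t - 2)^2.
Factor degrees with multiplicity: 1 + 1 + 2 + 2 = 6.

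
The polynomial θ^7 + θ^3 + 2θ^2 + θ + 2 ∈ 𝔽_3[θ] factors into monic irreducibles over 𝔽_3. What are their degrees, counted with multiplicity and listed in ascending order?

Write h(θ) = θ^7 + θ^3 + 2θ^2 + θ + 2.
Roots in 𝔽_3: h(0) = 2; h(1) = 1; h(2) = 1.
Complete factorization: h(θ) = (θ^7 + θ^3 + 2θ^2 + θ + 2).
Factor degrees with multiplicity: 7 = 7.

7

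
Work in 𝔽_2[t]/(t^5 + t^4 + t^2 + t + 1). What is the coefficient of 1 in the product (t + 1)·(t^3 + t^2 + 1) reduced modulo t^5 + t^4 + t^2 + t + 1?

Multiply in 𝔽_2[t]: (t + 1)·(t^3 + t^2 + 1) = t^4 + t^2 + t + 1.
Reduced: t^4 + t^2 + t + 1.

1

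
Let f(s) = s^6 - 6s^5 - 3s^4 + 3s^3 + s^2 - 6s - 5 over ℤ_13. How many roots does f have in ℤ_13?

Evaluate at each of the 13 elements of ℤ_13:
f(0) = 8; f(1) = 11; f(2) = 4; f(3) = 5; f(4) = 2; f(5) = 6; f(6) = 5; f(7) = 1; f(8) = 0 → root; f(9) = 7; f(10) = 0 → root; f(11) = 0 → root; f(12) = 3.
Roots: {8, 10, 11}.

3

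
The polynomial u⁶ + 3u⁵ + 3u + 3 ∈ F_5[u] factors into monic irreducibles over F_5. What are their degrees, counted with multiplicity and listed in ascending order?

1, 1, 2, 2

Write f(u) = u⁶ + 3u⁵ + 3u + 3.
Roots in F_5: f(0) = 3; f(1) = 0 → root; f(2) = 4; f(3) = 0 → root; f(4) = 3.
Linear factors from roots: (u + 4), (u + 2).
Complete factorization: f(u) = (u + 2)·(u + 4)·(u² + 2)·(u² + 2u + 3).
Factor degrees with multiplicity: 1 + 1 + 2 + 2 = 6.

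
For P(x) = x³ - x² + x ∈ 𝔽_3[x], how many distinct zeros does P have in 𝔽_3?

2

Evaluate at each of the 3 elements of 𝔽_3:
P(0) = 0 → root; P(1) = 1; P(2) = 0 → root.
Roots: {0, 2}.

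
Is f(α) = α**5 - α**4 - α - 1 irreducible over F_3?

Check for roots in F_3: f(0) = 2; f(1) = 1; f(2) = 1.
No roots, so no linear factors.
Monic irreducibles of degree 2 over GF(3): α**2 + 1, α**2 + α - 1, α**2 - α - 1.
None of them divide f (all give nonzero remainder).
No irreducible factor of degree ≤ 2 exists, so f is irreducible over GF(3).

Yes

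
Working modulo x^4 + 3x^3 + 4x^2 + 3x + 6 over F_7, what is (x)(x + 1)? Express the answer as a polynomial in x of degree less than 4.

Multiply in F_7[x]: (x)·(x + 1) = x^2 + x.
Reduced: x^2 + x.

x^2 + x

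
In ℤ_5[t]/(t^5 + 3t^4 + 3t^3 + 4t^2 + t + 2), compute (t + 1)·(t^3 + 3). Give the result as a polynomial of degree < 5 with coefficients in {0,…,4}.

t^4 + t^3 + 3t + 3

Multiply in ℤ_5[t]: (t + 1)·(t^3 + 3) = t^4 + t^3 + 3t + 3.
Reduced: t^4 + t^3 + 3t + 3.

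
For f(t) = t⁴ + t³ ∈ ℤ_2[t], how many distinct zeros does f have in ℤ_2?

Evaluate at each of the 2 elements of ℤ_2:
f(0) = 0 → root; f(1) = 0 → root.
Roots: {0, 1}.

2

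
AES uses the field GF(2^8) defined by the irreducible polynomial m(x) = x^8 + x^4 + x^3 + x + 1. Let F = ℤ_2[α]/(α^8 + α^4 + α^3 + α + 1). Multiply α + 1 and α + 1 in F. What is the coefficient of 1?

1

Multiply in ℤ_2[α]: (α + 1)·(α + 1) = α^2 + 1.
Reduced: α^2 + 1.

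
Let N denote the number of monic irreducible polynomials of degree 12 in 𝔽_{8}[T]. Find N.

Gauss's count: N_{8}(12) = (1/12) Σ_{d|12} μ(12/d)·8^d.
Divisors of 12: 1, 2, 3, 4, 6, 12; μ(12/d) for each: 0, 1, 0, -1, -1, 1.
Σ = 8^2 − 8^4 − 8^6 + 8^12 = 68719210560.
N = 68719210560/12 = 5726600880.

5726600880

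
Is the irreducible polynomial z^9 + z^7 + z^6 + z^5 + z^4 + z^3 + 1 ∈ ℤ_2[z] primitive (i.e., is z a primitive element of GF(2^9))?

Write f(z) = z^9 + z^7 + z^6 + z^5 + z^4 + z^3 + 1.
|GF(2^9)^×| = 2^9 − 1 = 511. Prime factorization: 511 = 7·73.
f is primitive ⇔ z has order 511 in GF(2)[z]/(f), i.e. z^(511/q) ≠ 1 for each prime q | 511.
z^(73) mod f = z^7 + z^6 + z^4.
z^(7) mod f = z^7.
None equal 1, so z has full order 511; f is primitive.

Yes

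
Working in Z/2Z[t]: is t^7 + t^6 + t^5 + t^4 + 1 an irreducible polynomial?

Yes

Write m(t) = t^7 + t^6 + t^5 + t^4 + 1.
Check for roots in Z/2Z: m(0) = 1; m(1) = 1.
No roots, so no linear factors.
Monic irreducibles of degree 2 over GF(2): t^2 + t + 1.
None of them divide m (all give nonzero remainder).
Monic irreducibles of degree 3 over GF(2): t^3 + t + 1, t^3 + t^2 + 1.
None of them divide m (all give nonzero remainder).
No irreducible factor of degree ≤ 3 exists, so m is irreducible over GF(2).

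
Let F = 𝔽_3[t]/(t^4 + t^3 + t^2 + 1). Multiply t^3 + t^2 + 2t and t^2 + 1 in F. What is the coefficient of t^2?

1

Multiply in 𝔽_3[t]: (t^3 + t^2 + 2t)·(t^2 + 1) = t^5 + t^4 + t^2 + 2t.
Reduce using t^4 ≡ 2t^3 + 2t^2 + 2 (mod t^4 + t^3 + t^2 + 1).
Reduced: 2t^3 + t^2 + t.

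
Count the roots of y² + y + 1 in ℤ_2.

Write P(y) = y² + y + 1.
Evaluate at each of the 2 elements of ℤ_2:
P(0) = 1; P(1) = 1.
No element is a root.

0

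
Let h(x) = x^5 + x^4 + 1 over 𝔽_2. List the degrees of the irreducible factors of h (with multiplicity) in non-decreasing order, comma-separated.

2, 3

Roots in 𝔽_2: h(0) = 1; h(1) = 1.
Complete factorization: h(x) = (x^2 + x + 1)·(x^3 + x + 1).
Factor degrees with multiplicity: 2 + 3 = 5.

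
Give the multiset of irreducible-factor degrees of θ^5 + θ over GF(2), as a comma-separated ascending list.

Write h(θ) = θ^5 + θ.
Roots in GF(2): h(0) = 0 → root; h(1) = 0 → root.
Linear factors from roots: (θ), (θ + 1).
Complete factorization: h(θ) = (θ)·(θ + 1)^4.
Factor degrees with multiplicity: 1 + 1 + 1 + 1 + 1 = 5.

1, 1, 1, 1, 1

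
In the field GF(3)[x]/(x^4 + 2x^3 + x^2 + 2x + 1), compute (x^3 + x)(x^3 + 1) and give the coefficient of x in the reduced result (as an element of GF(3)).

Multiply in GF(3)[x]: (x^3 + x)·(x^3 + 1) = x^6 + x^4 + x^3 + x.
Reduce using x^4 ≡ x^3 + 2x^2 + x + 2 (mod x^4 + 2x^3 + x^2 + 2x + 1).
Reduced: 2x^3 + 2x^2 + x + 2.

1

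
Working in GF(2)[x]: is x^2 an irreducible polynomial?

No

Write h(x) = x^2.
Check for roots in GF(2): h(0) = 0 → root; h(1) = 1.
h(0) = 0, so (x) divides h(x); h is reducible.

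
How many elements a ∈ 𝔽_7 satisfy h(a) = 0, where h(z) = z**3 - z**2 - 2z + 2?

3

Evaluate at each of the 7 elements of 𝔽_7:
h(0) = 2; h(1) = 0 → root; h(2) = 2; h(3) = 0 → root; h(4) = 0 → root; h(5) = 1; h(6) = 2.
Roots: {1, 3, 4}.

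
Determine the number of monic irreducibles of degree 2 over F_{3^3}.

By the necklace-counting formula, N_27(2) = (1/2) Σ_{d|2} μ(2/d)·27^d.
Divisors of 2: 1, 2; μ(2/d) for each: -1, 1.
Σ = − 27^1 + 27^2 = 702.
N = 702/2 = 351.

351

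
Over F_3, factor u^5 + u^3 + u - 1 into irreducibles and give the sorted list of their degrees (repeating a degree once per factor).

5

Write f(u) = u^5 + u^3 + u - 1.
Roots in F_3: f(0) = 2; f(1) = 2; f(2) = 2.
Complete factorization: f(u) = (u^5 + u^3 + u - 1).
Factor degrees with multiplicity: 5 = 5.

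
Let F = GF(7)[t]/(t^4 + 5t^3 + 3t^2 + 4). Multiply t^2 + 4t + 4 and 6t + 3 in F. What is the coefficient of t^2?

Multiply in GF(7)[t]: (t^2 + 4t + 4)·(6t + 3) = 6t^3 + 6t^2 + t + 5.
Reduced: 6t^3 + 6t^2 + t + 5.

6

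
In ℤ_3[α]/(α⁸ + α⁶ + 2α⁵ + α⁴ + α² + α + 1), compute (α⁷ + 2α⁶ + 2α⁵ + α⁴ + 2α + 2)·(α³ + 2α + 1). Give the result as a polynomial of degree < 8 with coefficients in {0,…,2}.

Multiply in ℤ_3[α]: (α⁷ + 2α⁶ + 2α⁵ + α⁴ + 2α + 2)·(α³ + 2α + 1) = α¹⁰ + 2α⁹ + α⁸ + α⁵ + 2α³ + α² + 2.
Reduce using α⁸ ≡ 2α⁶ + α⁵ + 2α⁴ + 2α² + 2α + 2 (mod α⁸ + α⁶ + 2α⁵ + α⁴ + α² + α + 1).
Reduced: 2α⁷ + α⁶ + 2α⁵ + 2α⁴ + 2α³ + α² + α + 2.

2α^7 + α^6 + 2α^5 + 2α^4 + 2α^3 + α^2 + α + 2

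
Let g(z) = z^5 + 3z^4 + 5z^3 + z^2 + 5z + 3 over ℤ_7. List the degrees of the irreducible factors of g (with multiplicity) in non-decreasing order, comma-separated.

Complete factorization: g(z) = (z^5 + 3z^4 + 5z^3 + z^2 + 5z + 3).
Factor degrees with multiplicity: 5 = 5.

5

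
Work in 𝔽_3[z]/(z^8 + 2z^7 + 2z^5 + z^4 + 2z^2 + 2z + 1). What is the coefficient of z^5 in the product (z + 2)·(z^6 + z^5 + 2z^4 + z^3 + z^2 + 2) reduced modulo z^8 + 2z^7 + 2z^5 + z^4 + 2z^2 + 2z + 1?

Multiply in 𝔽_3[z]: (z + 2)·(z^6 + z^5 + 2z^4 + z^3 + z^2 + 2) = z^7 + z^5 + 2z^4 + 2z^2 + 2z + 1.
Reduced: z^7 + z^5 + 2z^4 + 2z^2 + 2z + 1.

1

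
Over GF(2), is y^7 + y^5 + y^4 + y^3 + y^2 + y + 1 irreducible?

Write P(y) = y^7 + y^5 + y^4 + y^3 + y^2 + y + 1.
Check for roots in GF(2): P(0) = 1; P(1) = 1.
No roots, so no linear factors.
Monic irreducibles of degree 2 over GF(2): y^2 + y + 1.
None of them divide P (all give nonzero remainder).
Monic irreducibles of degree 3 over GF(2): y^3 + y + 1, y^3 + y^2 + 1.
None of them divide P (all give nonzero remainder).
No irreducible factor of degree ≤ 3 exists, so P is irreducible over GF(2).

Yes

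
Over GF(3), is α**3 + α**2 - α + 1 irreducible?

Write P(α) = α**3 + α**2 - α + 1.
Check for roots in GF(3): P(0) = 1; P(1) = 2; P(2) = 2.
No roots. A degree-3 polynomial over a field with no linear factor is irreducible.

Yes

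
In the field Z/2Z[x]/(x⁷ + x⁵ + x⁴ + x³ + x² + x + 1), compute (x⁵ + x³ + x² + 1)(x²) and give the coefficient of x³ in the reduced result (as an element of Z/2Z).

Multiply in Z/2Z[x]: (x⁵ + x³ + x² + 1)·(x²) = x⁷ + x⁵ + x⁴ + x².
Reduce using x⁷ ≡ x⁵ + x⁴ + x³ + x² + x + 1 (mod x⁷ + x⁵ + x⁴ + x³ + x² + x + 1).
Reduced: x³ + x + 1.

1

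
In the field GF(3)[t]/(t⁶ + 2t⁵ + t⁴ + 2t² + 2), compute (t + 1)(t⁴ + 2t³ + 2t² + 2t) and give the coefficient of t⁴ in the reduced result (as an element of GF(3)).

0

Multiply in GF(3)[t]: (t + 1)·(t⁴ + 2t³ + 2t² + 2t) = t⁵ + t³ + t² + 2t.
Reduced: t⁵ + t³ + t² + 2t.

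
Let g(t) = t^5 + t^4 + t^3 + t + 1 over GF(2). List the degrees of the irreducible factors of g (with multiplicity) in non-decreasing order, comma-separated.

5

Roots in GF(2): g(0) = 1; g(1) = 1.
Complete factorization: g(t) = (t^5 + t^4 + t^3 + t + 1).
Factor degrees with multiplicity: 5 = 5.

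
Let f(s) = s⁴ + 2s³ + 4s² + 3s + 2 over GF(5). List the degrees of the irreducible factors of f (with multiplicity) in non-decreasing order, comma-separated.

Roots in GF(5): f(0) = 2; f(1) = 2; f(2) = 1; f(3) = 2; f(4) = 2.
Complete factorization: f(s) = (s² + s + 1)·(s² + s + 2).
Factor degrees with multiplicity: 2 + 2 = 4.

2, 2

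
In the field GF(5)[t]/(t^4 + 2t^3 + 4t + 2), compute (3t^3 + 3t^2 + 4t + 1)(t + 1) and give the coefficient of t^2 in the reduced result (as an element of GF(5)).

2

Multiply in GF(5)[t]: (3t^3 + 3t^2 + 4t + 1)·(t + 1) = 3t^4 + t^3 + 2t^2 + 1.
Reduce using t^4 ≡ 3t^3 + t + 3 (mod t^4 + 2t^3 + 4t + 2).
Reduced: 2t^2 + 3t.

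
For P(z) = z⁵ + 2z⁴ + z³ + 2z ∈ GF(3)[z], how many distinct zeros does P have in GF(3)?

2

Evaluate at each of the 3 elements of GF(3):
P(0) = 0 → root; P(1) = 0 → root; P(2) = 1.
Roots: {0, 1}.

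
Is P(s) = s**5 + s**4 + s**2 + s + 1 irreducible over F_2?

Check for roots in F_2: P(0) = 1; P(1) = 1.
No roots, so no linear factors.
Monic irreducibles of degree 2 over GF(2): s**2 + s + 1.
None of them divide P (all give nonzero remainder).
No irreducible factor of degree ≤ 2 exists, so P is irreducible over GF(2).

Yes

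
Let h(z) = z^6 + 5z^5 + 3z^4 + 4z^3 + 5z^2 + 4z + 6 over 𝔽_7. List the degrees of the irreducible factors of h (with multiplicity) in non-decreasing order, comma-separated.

1, 2, 3

Linear factors from roots: (z + 6).
Complete factorization: h(z) = (z + 6)·(z^2 + 2z + 3)·(z^3 + 4z^2 + 5z + 5).
Factor degrees with multiplicity: 1 + 2 + 3 = 6.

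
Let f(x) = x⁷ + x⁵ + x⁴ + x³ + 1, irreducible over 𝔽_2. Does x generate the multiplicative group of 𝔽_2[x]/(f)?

Yes

|GF(2^7)^×| = 2^7 − 1 = 127. Prime factorization: 127 = 127.
f is primitive ⇔ x has order 127 in GF(2)[x]/(f), i.e. x^(127/q) ≠ 1 for each prime q | 127.
x^(1) mod f = x.
None equal 1, so x has full order 127; f is primitive.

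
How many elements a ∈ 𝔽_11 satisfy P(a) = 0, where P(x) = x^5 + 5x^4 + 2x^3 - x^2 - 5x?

2

Evaluate at each of the 11 elements of 𝔽_11:
P(0) = 0 → root; P(1) = 2; P(2) = 4; P(3) = 7; P(4) = 9; P(5) = 4; P(6) = 3; P(7) = 0 → root; P(8) = 4; P(9) = 5; P(10) = 6.
Roots: {0, 7}.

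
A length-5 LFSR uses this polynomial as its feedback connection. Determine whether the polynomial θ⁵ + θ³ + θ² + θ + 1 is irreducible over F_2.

Write g(θ) = θ⁵ + θ³ + θ² + θ + 1.
Check for roots in F_2: g(0) = 1; g(1) = 1.
No roots, so no linear factors.
Monic irreducibles of degree 2 over GF(2): θ² + θ + 1.
None of them divide g (all give nonzero remainder).
No irreducible factor of degree ≤ 2 exists, so g is irreducible over GF(2).

Yes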